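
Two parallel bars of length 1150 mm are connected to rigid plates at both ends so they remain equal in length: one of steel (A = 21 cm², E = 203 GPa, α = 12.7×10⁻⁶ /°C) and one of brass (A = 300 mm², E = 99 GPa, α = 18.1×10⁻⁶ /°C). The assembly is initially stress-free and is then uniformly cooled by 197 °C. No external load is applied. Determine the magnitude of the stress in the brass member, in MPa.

σ ≈ 98.5 MPa (tensile)

Equilibrium of a rigid end plate with no external load gives equal and opposite internal forces ±P in the two members. Since α_{brass} > α_{steel}, cooling drives the brass into tension and the steel into compression.
Setting the final lengths equal and cancelling L: (α₁ − α₂)ΔT = P/(A₁E₁) + P/(A₂E₂).
|α₁ − α₂|·ΔT = 5.4×10⁻⁶ × 197 = 0.001064.
1/(A₁E₁) + 1/(A₂E₂) = 1/(2100×203×10³) + 1/(300×99×10³) = 3.602×10⁻⁸ N⁻¹.
P = 0.001064 / 3.602×10⁻⁸ = 29540 N = 29.54 kN.
σ_{brass} = P/A₂ = 29540/300 = 98.46 MPa, tensile.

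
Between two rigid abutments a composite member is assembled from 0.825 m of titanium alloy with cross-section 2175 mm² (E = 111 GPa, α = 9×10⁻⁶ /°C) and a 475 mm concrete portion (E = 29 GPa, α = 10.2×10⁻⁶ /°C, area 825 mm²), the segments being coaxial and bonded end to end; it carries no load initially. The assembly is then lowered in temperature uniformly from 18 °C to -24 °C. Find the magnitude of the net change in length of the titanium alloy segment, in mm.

|ΔL| ≈ 0.236 mm

With the walls removed the bar would change length by δ_free = Σ αᵢΔT Lᵢ = 9×10⁻⁶×42×825 + 10.2×10⁻⁶×42×475 = 0.5153 mm.
The walls prevent any net length change, so an axial force P (same in every segment) develops. Compatibility: P · Σ Lᵢ/(AᵢEᵢ) = δ_free.
The series flexibility is Σ Lᵢ/(AᵢEᵢ) = 825/(2175×111×10³) + 475/(825×29×10³) = 2.327×10⁻⁵ mm/N.
So P = 0.5153 / 2.327×10⁻⁵ = 22.15 kN, tensile.
For the titanium alloy segment, free thermal change = 9×10⁻⁶×42×825 = 0.3119 mm and elastic change from P = 22150×825/(2175×111×10³) = 0.07567 mm; these oppose, so the net change is 0.236 mm (segment shortens).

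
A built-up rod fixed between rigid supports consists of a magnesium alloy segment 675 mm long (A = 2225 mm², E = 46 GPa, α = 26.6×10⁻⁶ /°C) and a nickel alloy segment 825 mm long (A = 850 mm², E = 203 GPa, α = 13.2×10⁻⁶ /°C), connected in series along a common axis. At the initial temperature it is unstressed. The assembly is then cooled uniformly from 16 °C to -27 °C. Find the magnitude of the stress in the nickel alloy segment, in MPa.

If the supports were absent, the total length change would be Σ αᵢΔT Lᵢ = 26.6×10⁻⁶×43×675 + 13.2×10⁻⁶×43×825 = 1.24 mm.
The walls prevent any net length change, so an axial force P (same in every segment) develops. Compatibility: P · Σ Lᵢ/(AᵢEᵢ) = δ_free.
The series flexibility is Σ Lᵢ/(AᵢEᵢ) = 675/(2225×46×10³) + 825/(850×203×10³) = 1.138×10⁻⁵ mm/N.
So P = 1.24 / 1.138×10⁻⁵ = 109 kN, tensile.
σ_{nickel alloy} = P / A = 109000 / 850 = 128.3 MPa.

σ ≈ 128 MPa (tensile)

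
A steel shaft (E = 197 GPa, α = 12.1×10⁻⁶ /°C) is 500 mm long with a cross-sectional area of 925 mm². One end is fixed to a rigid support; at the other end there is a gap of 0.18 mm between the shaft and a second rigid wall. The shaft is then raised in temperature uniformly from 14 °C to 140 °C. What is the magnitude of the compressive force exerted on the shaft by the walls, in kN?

P ≈ 212 kN

Unrestrained expansion: δ_free = αΔT L = 12.1×10⁻⁶ × 126 × 500 = 0.7623 mm.
After closing the 0.18 mm clearance, 0.7623 − 0.18 = 0.5823 mm of expansion remains to be suppressed by the wall.
So σ = E(δ_free − g)/L = 197×10³ × 0.5823/500 = 229.4 MPa.
Force on the wall = σA = 229.4 × 925 mm² = 212.2 kN.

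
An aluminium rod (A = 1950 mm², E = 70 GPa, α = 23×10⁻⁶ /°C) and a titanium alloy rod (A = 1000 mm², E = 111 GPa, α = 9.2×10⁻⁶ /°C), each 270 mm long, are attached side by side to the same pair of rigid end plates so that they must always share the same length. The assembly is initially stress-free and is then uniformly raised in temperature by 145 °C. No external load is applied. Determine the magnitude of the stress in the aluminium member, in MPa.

Equilibrium of a rigid end plate with no external load gives equal and opposite internal forces ±P in the two members. Since α_{aluminium} > α_{titanium alloy}, heating drives the aluminium into compression and the titanium alloy into tension.
Setting the final lengths equal and cancelling L: (α₁ − α₂)ΔT = P/(A₁E₁) + P/(A₂E₂).
|α₁ − α₂|·ΔT = 13.8×10⁻⁶ × 145 = 0.002001.
1/(A₁E₁) + 1/(A₂E₂) = 1/(1950×70×10³) + 1/(1000×111×10³) = 1.634×10⁻⁸ N⁻¹.
P = 0.002001 / 1.634×10⁻⁸ = 122500 N = 122.5 kN.
σ_{aluminium} = P/A₁ = 122500/1950 = 62.82 MPa, compressive.

σ ≈ 62.8 MPa (compressive)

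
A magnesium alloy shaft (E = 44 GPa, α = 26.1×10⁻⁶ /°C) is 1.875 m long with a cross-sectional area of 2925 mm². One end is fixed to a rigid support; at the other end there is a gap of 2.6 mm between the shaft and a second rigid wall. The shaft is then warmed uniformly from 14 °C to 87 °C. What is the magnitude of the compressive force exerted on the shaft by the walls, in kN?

If the wall were absent the shaft would grow by αΔT L = 26.1×10⁻⁶ × 73 × 1875 = 3.572 mm.
The gap closes (δ_free > 2.6 mm) and the wall then resists a further 3.572 − 2.6 = 0.9724 mm of expansion.
So σ = E(δ_free − g)/L = 44×10³ × 0.9724/1875 = 22.82 MPa.
P = σA = 22.82 × 2925 = 66.75 kN.

P ≈ 66.7 kN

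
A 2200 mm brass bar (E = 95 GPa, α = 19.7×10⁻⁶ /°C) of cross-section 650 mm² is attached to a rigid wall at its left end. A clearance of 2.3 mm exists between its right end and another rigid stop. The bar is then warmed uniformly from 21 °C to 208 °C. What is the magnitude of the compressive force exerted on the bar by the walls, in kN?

P ≈ 163 kN

Unrestrained expansion: δ_free = αΔT L = 19.7×10⁻⁶ × 187 × 2200 = 8.105 mm.
The gap closes (δ_free > 2.3 mm) and the wall then resists a further 8.105 − 2.3 = 5.805 mm of expansion.
That suppressed elongation corresponds to σ = E·Δ/L = 95×10³ × 5.805/2200 = 250.7 MPa.
Force on the wall = σA = 250.7 × 650 mm² = 162.9 kN.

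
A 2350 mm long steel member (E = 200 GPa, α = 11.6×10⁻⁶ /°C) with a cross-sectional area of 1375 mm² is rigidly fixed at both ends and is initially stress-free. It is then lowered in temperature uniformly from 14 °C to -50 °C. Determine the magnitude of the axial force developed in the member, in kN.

P ≈ 204 kN (tensile)

The ends cannot move, so σ = EαΔT = 200×10³ × 11.6×10⁻⁶ × 64 = 148.5 MPa.
P = AEαΔT = 1375 × 200×10³ × 11.6×10⁻⁶ × 64 = 204.2 kN (tensile).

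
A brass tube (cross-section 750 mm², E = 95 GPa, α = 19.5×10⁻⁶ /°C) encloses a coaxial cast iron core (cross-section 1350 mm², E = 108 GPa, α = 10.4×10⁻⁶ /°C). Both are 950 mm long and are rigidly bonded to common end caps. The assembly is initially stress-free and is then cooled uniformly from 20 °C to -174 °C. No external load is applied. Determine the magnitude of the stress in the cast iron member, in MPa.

Equilibrium of a rigid end plate with no external load gives equal and opposite internal forces ±P in the two members. Since α_{brass} > α_{cast iron}, cooling drives the brass into tension and the cast iron into compression.
Equating the net (thermal + elastic) strains gives |α₁ − α₂|·ΔT = P·[1/(A₁E₁) + 1/(A₂E₂)].
|α₁ − α₂|·ΔT = 9.1×10⁻⁶ × 194 = 0.001765.
1/(A₁E₁) + 1/(A₂E₂) = 1/(750×95×10³) + 1/(1350×108×10³) = 2.089×10⁻⁸ N⁻¹.
P = 0.001765 / 2.089×10⁻⁸ = 84490 N = 84.49 kN.
σ_{cast iron} = P/A₂ = 84490/1350 = 62.59 MPa, compressive.

σ ≈ 62.6 MPa (compressive)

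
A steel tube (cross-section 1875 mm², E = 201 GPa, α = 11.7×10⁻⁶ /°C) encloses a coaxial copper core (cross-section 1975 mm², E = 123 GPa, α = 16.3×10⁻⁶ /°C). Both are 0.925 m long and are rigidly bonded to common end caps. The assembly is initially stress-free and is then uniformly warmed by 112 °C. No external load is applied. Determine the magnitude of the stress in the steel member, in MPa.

Equilibrium of a rigid end plate with no external load gives equal and opposite internal forces ±P in the two members. Since α_{copper} > α_{steel}, heating drives the copper into compression and the steel into tension.
Setting the final lengths equal and cancelling L: (α₁ − α₂)ΔT = P/(A₁E₁) + P/(A₂E₂).
|α₁ − α₂|·ΔT = 4.6×10⁻⁶ × 112 = 0.0005152.
1/(A₁E₁) + 1/(A₂E₂) = 1/(1875×201×10³) + 1/(1975×123×10³) = 6.77×10⁻⁹ N⁻¹.
P = 0.0005152 / 6.77×10⁻⁹ = 76100 N = 76.1 kN.
σ_{steel} = P/A₁ = 76100/1875 = 40.59 MPa, tensile.

σ ≈ 40.6 MPa (tensile)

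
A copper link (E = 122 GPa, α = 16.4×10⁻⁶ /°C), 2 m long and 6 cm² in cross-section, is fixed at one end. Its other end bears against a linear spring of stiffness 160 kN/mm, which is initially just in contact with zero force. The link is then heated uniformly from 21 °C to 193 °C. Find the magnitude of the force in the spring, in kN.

Free thermal expansion: δ_free = αΔT L = 16.4×10⁻⁶ × 172 × 2000 = 5.642 mm.
Let P be the compressive force at the spring. The link shortens elastically by PL/(AE) and the spring compresses by P/k; together these equal δ_free.
So P = δ_free / [L/(AE) + 1/k] = 5.642 / [ 2000/(600×122×10³) + 1/(160×10³) ].
P = 5.642 / 3.357×10⁻⁵ = 168000 N.

P ≈ 168 kN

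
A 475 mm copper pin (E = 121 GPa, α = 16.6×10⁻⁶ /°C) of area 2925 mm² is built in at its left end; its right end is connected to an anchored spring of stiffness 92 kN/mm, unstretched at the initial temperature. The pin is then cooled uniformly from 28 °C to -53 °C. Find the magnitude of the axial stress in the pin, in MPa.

σ ≈ 17.9 MPa (tensile)

Free thermal contraction: δ_free = αΔT L = 16.6×10⁻⁶ × 81 × 475 = 0.6387 mm.
With a force P in the spring, the elastic change of the pin is PL/(AE) and that of the spring is P/k; compatibility requires their sum to equal δ_free.
P [ L/(AE) + 1/k ] = δ_free → P [ 475/(2925×121×10³) + 1/(92×10³) ] = 0.6387.
P = 0.6387 / 1.221×10⁻⁵ = 52300 N.
σ = P/A = 52300/2925 = 17.88 MPa.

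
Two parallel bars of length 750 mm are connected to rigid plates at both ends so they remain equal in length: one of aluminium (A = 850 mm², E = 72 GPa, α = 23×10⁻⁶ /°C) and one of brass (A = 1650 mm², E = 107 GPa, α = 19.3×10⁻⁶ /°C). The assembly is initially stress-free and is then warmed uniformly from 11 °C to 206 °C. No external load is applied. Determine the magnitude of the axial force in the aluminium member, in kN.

P ≈ 32.8 kN (compressive in the aluminium)

Both members must finish at the same length. With the larger α, the aluminium tends to over-expand; the plates restrain it, putting the aluminium in compression and the brass in tension. With no external load the two internal forces are equal and opposite, magnitude P.
Compatibility of the two members (thermal + elastic change equal): (α₁ − α₂)ΔT = P·[1/(A₁E₁) + 1/(A₂E₂)].
|α₁ − α₂|·ΔT = 3.7×10⁻⁶ × 195 = 0.0007215.
1/(A₁E₁) + 1/(A₂E₂) = 1/(850×72×10³) + 1/(1650×107×10³) = 2.2×10⁻⁸ N⁻¹.
So P = 0.0007215 / 2.2×10⁻⁸ = 32.79 kN.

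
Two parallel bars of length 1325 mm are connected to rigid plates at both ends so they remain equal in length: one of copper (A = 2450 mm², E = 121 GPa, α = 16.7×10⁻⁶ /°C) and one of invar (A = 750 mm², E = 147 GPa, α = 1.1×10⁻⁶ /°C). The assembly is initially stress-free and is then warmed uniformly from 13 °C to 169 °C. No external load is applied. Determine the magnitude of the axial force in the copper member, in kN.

P ≈ 196 kN (compressive in the copper)

Equilibrium of a rigid end plate with no external load gives equal and opposite internal forces ±P in the two members. Since α_{copper} > α_{invar}, heating drives the copper into compression and the invar into tension.
Compatibility of the two members (thermal + elastic change equal): (α₁ − α₂)ΔT = P·[1/(A₁E₁) + 1/(A₂E₂)].
|α₁ − α₂|·ΔT = 15.6×10⁻⁶ × 156 = 0.002434.
1/(A₁E₁) + 1/(A₂E₂) = 1/(2450×121×10³) + 1/(750×147×10³) = 1.244×10⁻⁸ N⁻¹.
P = 0.002434 / 1.244×10⁻⁸ = 195600 N = 195.6 kN.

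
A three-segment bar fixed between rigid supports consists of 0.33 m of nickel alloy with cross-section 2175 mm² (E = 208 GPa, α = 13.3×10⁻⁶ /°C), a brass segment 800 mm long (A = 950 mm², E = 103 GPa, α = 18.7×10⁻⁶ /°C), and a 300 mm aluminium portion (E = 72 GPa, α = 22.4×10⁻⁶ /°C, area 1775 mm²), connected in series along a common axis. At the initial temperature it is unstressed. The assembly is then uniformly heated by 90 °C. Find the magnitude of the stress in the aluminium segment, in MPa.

σ ≈ 117 MPa (compressive)

With the walls removed the bar would change length by δ_free = Σ αᵢΔT Lᵢ = 13.3×10⁻⁶×90×330 + 18.7×10⁻⁶×90×800 + 22.4×10⁻⁶×90×300 = 2.346 mm.
Since the ends are fixed, an axial force P builds up, equal in every segment, with P · Σ Lᵢ/(AᵢEᵢ) = δ_free.
The series flexibility is Σ Lᵢ/(AᵢEᵢ) = 330/(2175×208×10³) + 800/(950×103×10³) + 300/(1775×72×10³) = 1.125×10⁻⁵ mm/N.
P = 2.346 / 1.125×10⁻⁵ = 208500 N = 208.5 kN, compressive.
σ_{aluminium} = P / A = 208500 / 1775 = 117.5 MPa.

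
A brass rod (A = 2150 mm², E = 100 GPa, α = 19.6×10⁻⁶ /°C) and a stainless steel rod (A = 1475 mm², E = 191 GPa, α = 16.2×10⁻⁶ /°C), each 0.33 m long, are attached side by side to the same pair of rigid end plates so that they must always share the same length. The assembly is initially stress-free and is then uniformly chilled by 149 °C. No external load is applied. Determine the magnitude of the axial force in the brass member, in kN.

P ≈ 61.8 kN (tensile in the brass)

Equilibrium of a rigid end plate with no external load gives equal and opposite internal forces ±P in the two members. Since α_{brass} > α_{stainless steel}, cooling drives the brass into tension and the stainless steel into compression.
Equating the net (thermal + elastic) strains gives |α₁ − α₂|·ΔT = P·[1/(A₁E₁) + 1/(A₂E₂)].
|α₁ − α₂|·ΔT = 3.4×10⁻⁶ × 149 = 0.0005066.
1/(A₁E₁) + 1/(A₂E₂) = 1/(2150×100×10³) + 1/(1475×191×10³) = 8.201×10⁻⁹ N⁻¹.
So P = 0.0005066 / 8.201×10⁻⁹ = 61.78 kN.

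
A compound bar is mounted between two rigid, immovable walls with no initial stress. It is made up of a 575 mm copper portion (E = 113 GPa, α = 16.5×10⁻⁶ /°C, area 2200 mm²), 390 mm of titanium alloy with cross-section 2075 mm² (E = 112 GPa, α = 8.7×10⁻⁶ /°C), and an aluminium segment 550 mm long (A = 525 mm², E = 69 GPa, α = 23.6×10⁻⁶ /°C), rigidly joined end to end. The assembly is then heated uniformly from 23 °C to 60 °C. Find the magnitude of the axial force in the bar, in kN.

P ≈ 49.9 kN (compressive)

Free thermal expansion of the whole bar: Σ αᵢΔT Lᵢ = 16.5×10⁻⁶×37×575 + 8.7×10⁻⁶×37×390 + 23.6×10⁻⁶×37×550 = 0.9568 mm.
The rigid supports impose zero overall length change; the single axial force P common to all segments must satisfy P Σ Lᵢ/(AᵢEᵢ) = δ_free.
Σ Lᵢ/(AᵢEᵢ) = 575/(2200×113×10³) + 390/(2075×112×10³) + 550/(525×69×10³) = 1.917×10⁻⁵ mm/N.
Hence P = δ_free / Σ(L/AE) = 0.9568/1.917×10⁻⁵ = 49.9 kN (compressive).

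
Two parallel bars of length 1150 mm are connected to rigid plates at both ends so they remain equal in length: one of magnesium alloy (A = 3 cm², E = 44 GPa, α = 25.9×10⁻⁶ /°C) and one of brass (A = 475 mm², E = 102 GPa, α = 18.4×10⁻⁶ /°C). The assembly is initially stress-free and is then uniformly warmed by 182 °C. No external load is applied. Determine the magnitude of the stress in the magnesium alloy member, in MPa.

σ ≈ 47.2 MPa (compressive)

Equilibrium of a rigid end plate with no external load gives equal and opposite internal forces ±P in the two members. Since α_{magnesium alloy} > α_{brass}, heating drives the magnesium alloy into compression and the brass into tension.
Setting the final lengths equal and cancelling L: (α₁ − α₂)ΔT = P/(A₁E₁) + P/(A₂E₂).
|α₁ − α₂|·ΔT = 7.5×10⁻⁶ × 182 = 0.001365.
1/(A₁E₁) + 1/(A₂E₂) = 1/(300×44×10³) + 1/(475×102×10³) = 9.64×10⁻⁸ N⁻¹.
So P = 0.001365 / 9.64×10⁻⁸ = 14.16 kN.
σ_{magnesium alloy} = P/A₁ = 14160/300 = 47.2 MPa, compressive.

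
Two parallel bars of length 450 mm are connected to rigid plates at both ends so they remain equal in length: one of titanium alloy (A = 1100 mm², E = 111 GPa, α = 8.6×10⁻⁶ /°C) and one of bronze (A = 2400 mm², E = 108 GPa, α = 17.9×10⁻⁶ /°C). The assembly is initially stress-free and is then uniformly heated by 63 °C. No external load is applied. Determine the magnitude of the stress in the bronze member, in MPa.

σ ≈ 20.3 MPa (compressive)

Both members must finish at the same length. With the larger α, the bronze tends to over-expand; the plates restrain it, putting the bronze in compression and the titanium alloy in tension. With no external load the two internal forces are equal and opposite, magnitude P.
Setting the final lengths equal and cancelling L: (α₁ − α₂)ΔT = P/(A₁E₁) + P/(A₂E₂).
|α₁ − α₂|·ΔT = 9.3×10⁻⁶ × 63 = 0.0005859.
1/(A₁E₁) + 1/(A₂E₂) = 1/(1100×111×10³) + 1/(2400×108×10³) = 1.205×10⁻⁸ N⁻¹.
So P = 0.0005859 / 1.205×10⁻⁸ = 48.63 kN.
σ_{bronze} = P/A₂ = 48630/2400 = 20.26 MPa, compressive.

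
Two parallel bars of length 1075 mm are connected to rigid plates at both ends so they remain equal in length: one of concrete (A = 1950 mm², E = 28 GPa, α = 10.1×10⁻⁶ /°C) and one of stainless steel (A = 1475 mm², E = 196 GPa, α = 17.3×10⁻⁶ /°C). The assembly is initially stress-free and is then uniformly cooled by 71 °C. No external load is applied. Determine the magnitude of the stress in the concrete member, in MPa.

Both members must finish at the same length. With the larger α, the stainless steel tends to over-contract; the plates restrain it, putting the stainless steel in tension and the concrete in compression. With no external load the two internal forces are equal and opposite, magnitude P.
Setting the final lengths equal and cancelling L: (α₁ − α₂)ΔT = P/(A₁E₁) + P/(A₂E₂).
|α₁ − α₂|·ΔT = 7.2×10⁻⁶ × 71 = 0.0005112.
1/(A₁E₁) + 1/(A₂E₂) = 1/(1950×28×10³) + 1/(1475×196×10³) = 2.177×10⁻⁸ N⁻¹.
So P = 0.0005112 / 2.177×10⁻⁸ = 23.48 kN.
σ_{concrete} = P/A₁ = 23480/1950 = 12.04 MPa, compressive.

σ ≈ 12 MPa (compressive)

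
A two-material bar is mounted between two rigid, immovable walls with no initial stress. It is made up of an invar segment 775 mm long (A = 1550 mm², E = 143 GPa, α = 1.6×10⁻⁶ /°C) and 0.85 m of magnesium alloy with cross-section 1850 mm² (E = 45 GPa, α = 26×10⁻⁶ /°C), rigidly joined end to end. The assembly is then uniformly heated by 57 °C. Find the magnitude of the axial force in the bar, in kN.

If the supports were absent, the total length change would be Σ αᵢΔT Lᵢ = 1.6×10⁻⁶×57×775 + 26×10⁻⁶×57×850 = 1.33 mm.
The walls prevent any net length change, so an axial force P (same in every segment) develops. Compatibility: P · Σ Lᵢ/(AᵢEᵢ) = δ_free.
Σ Lᵢ/(AᵢEᵢ) = 775/(1550×143×10³) + 850/(1850×45×10³) = 1.371×10⁻⁵ mm/N.
Hence P = δ_free / Σ(L/AE) = 1.33/1.371×10⁻⁵ = 97.06 kN (compressive).

P ≈ 97.1 kN (compressive)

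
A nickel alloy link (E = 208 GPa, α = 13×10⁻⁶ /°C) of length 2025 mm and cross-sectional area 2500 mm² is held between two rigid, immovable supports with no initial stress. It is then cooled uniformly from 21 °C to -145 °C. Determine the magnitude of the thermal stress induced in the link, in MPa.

σ ≈ 449 MPa (tensile)

With length fixed, the mechanical strain must cancel the thermal strain αΔT = 13×10⁻⁶ × 166 = 2158×10⁻⁶.
The stress required to suppress this strain is σ = Eε = 208×10³ × 2158×10⁻⁶ = 448.9 MPa, tensile since the link is trying to contract.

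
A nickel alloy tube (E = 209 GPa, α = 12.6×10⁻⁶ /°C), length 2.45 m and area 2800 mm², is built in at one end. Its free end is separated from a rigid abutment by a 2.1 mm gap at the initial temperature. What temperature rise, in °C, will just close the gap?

The gap closes when αΔT L = 2.1 mm, since the tube is still unstressed at that instant.
ΔT = 2.1 / (12.6×10⁻⁶ × 2450) = 68.03 °C.

ΔT ≈ 68 °C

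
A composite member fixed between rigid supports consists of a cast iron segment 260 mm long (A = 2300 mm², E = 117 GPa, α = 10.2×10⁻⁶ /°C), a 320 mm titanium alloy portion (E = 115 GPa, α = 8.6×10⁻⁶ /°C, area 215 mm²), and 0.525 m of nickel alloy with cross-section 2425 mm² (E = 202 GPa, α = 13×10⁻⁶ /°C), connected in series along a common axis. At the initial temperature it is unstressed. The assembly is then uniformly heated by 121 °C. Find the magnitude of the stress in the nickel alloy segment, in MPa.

With the walls removed the bar would change length by δ_free = Σ αᵢΔT Lᵢ = 10.2×10⁻⁶×121×260 + 8.6×10⁻⁶×121×320 + 13×10⁻⁶×121×525 = 1.48 mm.
The rigid supports impose zero overall length change; the single axial force P common to all segments must satisfy P Σ Lᵢ/(AᵢEᵢ) = δ_free.
Σ Lᵢ/(AᵢEᵢ) = 260/(2300×117×10³) + 320/(215×115×10³) + 525/(2425×202×10³) = 1.498×10⁻⁵ mm/N.
Hence P = δ_free / Σ(L/AE) = 1.48/1.498×10⁻⁵ = 98.78 kN (compressive).
σ_{nickel alloy} = P / A = 98780 / 2425 = 40.73 MPa.

σ ≈ 40.7 MPa (compressive)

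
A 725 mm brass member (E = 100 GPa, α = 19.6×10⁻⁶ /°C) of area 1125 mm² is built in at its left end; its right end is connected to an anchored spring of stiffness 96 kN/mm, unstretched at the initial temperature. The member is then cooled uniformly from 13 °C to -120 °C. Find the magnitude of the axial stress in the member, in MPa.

Free thermal contraction: δ_free = αΔT L = 19.6×10⁻⁶ × 133 × 725 = 1.89 mm.
With a force P in the spring, the elastic change of the member is PL/(AE) and that of the spring is P/k; compatibility requires their sum to equal δ_free.
So P = δ_free / [L/(AE) + 1/k] = 1.89 / [ 725/(1125×100×10³) + 1/(96×10³) ].
P = 1.89 / 1.686×10⁻⁵ = 112100 N.
σ = P/A = 112100/1125 = 99.63 MPa.

σ ≈ 99.6 MPa (tensile)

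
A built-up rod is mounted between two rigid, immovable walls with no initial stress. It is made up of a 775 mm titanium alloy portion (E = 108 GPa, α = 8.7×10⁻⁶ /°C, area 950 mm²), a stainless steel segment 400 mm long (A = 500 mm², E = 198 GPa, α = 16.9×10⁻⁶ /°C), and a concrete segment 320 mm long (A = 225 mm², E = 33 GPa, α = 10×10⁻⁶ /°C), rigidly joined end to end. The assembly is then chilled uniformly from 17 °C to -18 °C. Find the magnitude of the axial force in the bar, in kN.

P ≈ 10.7 kN (tensile)

With the walls removed the bar would change length by δ_free = Σ αᵢΔT Lᵢ = 8.7×10⁻⁶×35×775 + 16.9×10⁻⁶×35×400 + 10×10⁻⁶×35×320 = 0.5846 mm.
The rigid supports impose zero overall length change; the single axial force P common to all segments must satisfy P Σ Lᵢ/(AᵢEᵢ) = δ_free.
The series flexibility is Σ Lᵢ/(AᵢEᵢ) = 775/(950×108×10³) + 400/(500×198×10³) + 320/(225×33×10³) = 5.469×10⁻⁵ mm/N.
P = 0.5846 / 5.469×10⁻⁵ = 10690 N = 10.69 kN, tensile.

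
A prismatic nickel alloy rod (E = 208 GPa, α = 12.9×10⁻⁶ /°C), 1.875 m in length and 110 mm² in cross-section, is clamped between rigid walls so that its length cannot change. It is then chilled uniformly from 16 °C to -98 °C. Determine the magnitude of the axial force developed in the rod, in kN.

Full restraint means ε = 0, so the stress is σ = EαΔT = 208×10³ × 12.9×10⁻⁶ × 114 = 305.9 MPa.
P = AEαΔT = 110 × 208×10³ × 12.9×10⁻⁶ × 114 = 33.65 kN (tensile).

P ≈ 33.6 kN (tensile)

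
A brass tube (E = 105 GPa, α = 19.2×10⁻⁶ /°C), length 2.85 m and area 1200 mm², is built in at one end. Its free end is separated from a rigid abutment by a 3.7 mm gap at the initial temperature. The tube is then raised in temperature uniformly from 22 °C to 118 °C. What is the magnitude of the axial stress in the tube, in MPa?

Free thermal elongation = αΔT L = 19.2×10⁻⁶ × 96 × 2850 = 5.253 mm.
The gap closes (δ_free > 3.7 mm) and the wall then resists a further 5.253 − 3.7 = 1.553 mm of expansion.
So σ = E(δ_free − g)/L = 105×10³ × 1.553/2850 = 57.22 MPa.

σ ≈ 57.2 MPa (compressive)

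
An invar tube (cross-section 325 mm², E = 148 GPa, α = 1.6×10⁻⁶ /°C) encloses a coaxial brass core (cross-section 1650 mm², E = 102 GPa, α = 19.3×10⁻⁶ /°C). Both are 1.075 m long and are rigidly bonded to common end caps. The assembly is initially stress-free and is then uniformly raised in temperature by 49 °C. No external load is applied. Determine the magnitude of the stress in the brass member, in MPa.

σ ≈ 19.7 MPa (compressive)

Both members must finish at the same length. With the larger α, the brass tends to over-expand; the plates restrain it, putting the brass in compression and the invar in tension. With no external load the two internal forces are equal and opposite, magnitude P.
Equating the net (thermal + elastic) strains gives |α₁ − α₂|·ΔT = P·[1/(A₁E₁) + 1/(A₂E₂)].
|α₁ − α₂|·ΔT = 17.7×10⁻⁶ × 49 = 0.0008673.
1/(A₁E₁) + 1/(A₂E₂) = 1/(325×148×10³) + 1/(1650×102×10³) = 2.673×10⁻⁸ N⁻¹.
So P = 0.0008673 / 2.673×10⁻⁸ = 32.44 kN.
σ_{brass} = P/A₂ = 32440/1650 = 19.66 MPa, compressive.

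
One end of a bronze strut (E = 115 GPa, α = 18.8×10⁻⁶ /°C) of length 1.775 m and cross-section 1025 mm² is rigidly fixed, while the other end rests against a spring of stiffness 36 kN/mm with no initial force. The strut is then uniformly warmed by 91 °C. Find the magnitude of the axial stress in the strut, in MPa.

σ ≈ 69.2 MPa (compressive)

Free thermal expansion: δ_free = αΔT L = 18.8×10⁻⁶ × 91 × 1775 = 3.037 mm.
With a force P in the spring, the elastic change of the strut is PL/(AE) and that of the spring is P/k; compatibility requires their sum to equal δ_free.
P [ L/(AE) + 1/k ] = δ_free → P [ 1775/(1025×115×10³) + 1/(36×10³) ] = 3.037.
P = 3.037 / 4.284×10⁻⁵ = 70890 N.
σ = P/A = 70890/1025 = 69.16 MPa.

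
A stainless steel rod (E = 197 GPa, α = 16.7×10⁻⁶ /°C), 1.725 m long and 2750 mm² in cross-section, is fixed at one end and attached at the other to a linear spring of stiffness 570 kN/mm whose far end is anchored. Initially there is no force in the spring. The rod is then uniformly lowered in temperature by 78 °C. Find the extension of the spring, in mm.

δ ≈ 0.798 mm

The unrestrained thermal change is αΔT L = 16.7×10⁻⁶ × 78 × 1725 = 2.247 mm.
Let P be the tensile force in the spring. The rod extends elastically by PL/(AE) and the spring stretches by P/k; together these equal δ_free.
P [ L/(AE) + 1/k ] = δ_free → P [ 1725/(2750×197×10³) + 1/(570×10³) ] = 2.247.
P = 2.247 / 4.939×10⁻⁶ = 455000 N.
Spring extension = P/k = 455000/(570×10³) = 0.7982 mm.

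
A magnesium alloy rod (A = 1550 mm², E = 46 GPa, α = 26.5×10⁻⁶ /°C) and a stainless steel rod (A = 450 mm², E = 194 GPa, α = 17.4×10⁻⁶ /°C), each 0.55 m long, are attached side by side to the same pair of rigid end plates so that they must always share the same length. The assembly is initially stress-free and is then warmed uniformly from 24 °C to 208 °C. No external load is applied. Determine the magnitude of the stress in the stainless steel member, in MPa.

σ ≈ 146 MPa (tensile)

The magnesium alloy has the larger α, so on heating it would change length more than the stainless steel if both were free. The rigid plates force a common final length, so the magnesium alloy is put into compression and the stainless steel into tension, with equal and opposite forces P (no external load).
Compatibility of the two members (thermal + elastic change equal): (α₁ − α₂)ΔT = P·[1/(A₁E₁) + 1/(A₂E₂)].
|α₁ − α₂|·ΔT = 9.1×10⁻⁶ × 184 = 0.001674.
1/(A₁E₁) + 1/(A₂E₂) = 1/(1550×46×10³) + 1/(450×194×10³) = 2.548×10⁻⁸ N⁻¹.
P = 0.001674 / 2.548×10⁻⁸ = 65710 N = 65.71 kN.
σ_{stainless steel} = P/A₂ = 65710/450 = 146 MPa, tensile.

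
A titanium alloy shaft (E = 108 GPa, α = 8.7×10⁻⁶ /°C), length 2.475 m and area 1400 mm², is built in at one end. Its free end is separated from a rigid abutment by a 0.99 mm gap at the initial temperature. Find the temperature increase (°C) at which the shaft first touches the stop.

ΔT ≈ 46 °C

The gap closes when αΔT L = 0.99 mm, since the shaft is still unstressed at that instant.
ΔT = 0.99 / (8.7×10⁻⁶ × 2475) = 45.98 °C.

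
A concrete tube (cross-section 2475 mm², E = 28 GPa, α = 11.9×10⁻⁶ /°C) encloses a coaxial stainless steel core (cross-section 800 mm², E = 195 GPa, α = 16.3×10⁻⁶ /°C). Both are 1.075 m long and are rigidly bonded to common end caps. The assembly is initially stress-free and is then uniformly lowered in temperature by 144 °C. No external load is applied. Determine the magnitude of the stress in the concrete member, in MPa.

σ ≈ 12.3 MPa (compressive)

Both members must finish at the same length. With the larger α, the stainless steel tends to over-contract; the plates restrain it, putting the stainless steel in tension and the concrete in compression. With no external load the two internal forces are equal and opposite, magnitude P.
Setting the final lengths equal and cancelling L: (α₁ − α₂)ΔT = P/(A₁E₁) + P/(A₂E₂).
|α₁ − α₂|·ΔT = 4.4×10⁻⁶ × 144 = 0.0006336.
1/(A₁E₁) + 1/(A₂E₂) = 1/(2475×28×10³) + 1/(800×195×10³) = 2.084×10⁻⁸ N⁻¹.
P = 0.0006336 / 2.084×10⁻⁸ = 30400 N = 30.4 kN.
σ_{concrete} = P/A₁ = 30400/2475 = 12.28 MPa, compressive.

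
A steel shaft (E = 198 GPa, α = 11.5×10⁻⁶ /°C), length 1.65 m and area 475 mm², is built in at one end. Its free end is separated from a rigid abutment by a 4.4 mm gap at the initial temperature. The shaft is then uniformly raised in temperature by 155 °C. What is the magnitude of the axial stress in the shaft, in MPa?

σ ≈ 0 MPa

Free thermal elongation = αΔT L = 11.5×10⁻⁶ × 155 × 1650 = 2.941 mm.
Since δ_free = 2.94 mm is less than the 4.4 mm gap, the shaft never touches the wall. No axial force develops.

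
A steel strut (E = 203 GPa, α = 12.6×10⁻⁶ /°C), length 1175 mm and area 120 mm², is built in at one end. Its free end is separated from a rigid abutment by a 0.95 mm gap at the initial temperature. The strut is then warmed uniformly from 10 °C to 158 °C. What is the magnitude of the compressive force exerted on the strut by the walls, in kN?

P ≈ 25.7 kN

If the wall were absent the strut would grow by αΔT L = 12.6×10⁻⁶ × 148 × 1175 = 2.191 mm.
This exceeds the 0.95 mm gap, so the wall pushes back. The portion of expansion that must be recovered elastically is δ_free − gap = 2.191 − 0.95 = 1.241 mm.
So σ = E(δ_free − g)/L = 203×10³ × 1.241/1175 = 214.4 MPa.
P = σA = 214.4 × 120 = 25.73 kN.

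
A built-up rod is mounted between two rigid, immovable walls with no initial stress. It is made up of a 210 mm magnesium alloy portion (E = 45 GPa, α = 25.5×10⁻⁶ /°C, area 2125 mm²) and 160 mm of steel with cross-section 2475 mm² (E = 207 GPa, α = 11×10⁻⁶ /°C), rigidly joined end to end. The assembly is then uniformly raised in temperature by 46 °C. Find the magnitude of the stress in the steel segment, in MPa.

Free thermal expansion of the whole bar: Σ αᵢΔT Lᵢ = 25.5×10⁻⁶×46×210 + 11×10⁻⁶×46×160 = 0.3273 mm.
The walls prevent any net length change, so an axial force P (same in every segment) develops. Compatibility: P · Σ Lᵢ/(AᵢEᵢ) = δ_free.
Σ Lᵢ/(AᵢEᵢ) = 210/(2125×45×10³) + 160/(2475×207×10³) = 2.508×10⁻⁶ mm/N.
P = 0.3273 / 2.508×10⁻⁶ = 130500 N = 130.5 kN, compressive.
σ_{steel} = P / A = 130500 / 2475 = 52.72 MPa.

σ ≈ 52.7 MPa (compressive)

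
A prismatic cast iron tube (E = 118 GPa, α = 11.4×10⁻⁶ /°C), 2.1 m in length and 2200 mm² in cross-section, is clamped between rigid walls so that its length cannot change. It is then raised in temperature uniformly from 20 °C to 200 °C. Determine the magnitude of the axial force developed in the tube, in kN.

P ≈ 533 kN (compressive)

Full restraint means ε = 0, so the stress is σ = EαΔT = 118×10³ × 11.4×10⁻⁶ × 180 = 242.1 MPa.
P = AEαΔT = 2200 × 118×10³ × 11.4×10⁻⁶ × 180 = 532.7 kN (compressive).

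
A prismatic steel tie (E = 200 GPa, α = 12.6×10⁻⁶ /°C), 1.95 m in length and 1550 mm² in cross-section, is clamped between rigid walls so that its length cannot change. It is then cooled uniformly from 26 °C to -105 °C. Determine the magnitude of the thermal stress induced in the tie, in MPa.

With length fixed, the mechanical strain must cancel the thermal strain αΔT = 12.6×10⁻⁶ × 131 = 1650.6×10⁻⁶.
The stress required to suppress this strain is σ = Eε = 200×10³ × 1650.6×10⁻⁶ = 330.1 MPa, tensile since the tie is trying to contract.

σ ≈ 330 MPa (tensile)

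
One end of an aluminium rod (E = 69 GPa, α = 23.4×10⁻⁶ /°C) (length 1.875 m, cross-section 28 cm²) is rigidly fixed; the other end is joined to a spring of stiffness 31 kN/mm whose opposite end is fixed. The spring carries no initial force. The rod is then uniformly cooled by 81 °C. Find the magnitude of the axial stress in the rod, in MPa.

Free thermal contraction: δ_free = αΔT L = 23.4×10⁻⁶ × 81 × 1875 = 3.554 mm.
With a force P in the spring, the elastic change of the rod is PL/(AE) and that of the spring is P/k; compatibility requires their sum to equal δ_free.
So P = δ_free / [L/(AE) + 1/k] = 3.554 / [ 1875/(2800×69×10³) + 1/(31×10³) ].
P = 3.554 / 4.196×10⁻⁵ = 84690 N.
σ = P/A = 84690/2800 = 30.25 MPa.

σ ≈ 30.2 MPa (tensile)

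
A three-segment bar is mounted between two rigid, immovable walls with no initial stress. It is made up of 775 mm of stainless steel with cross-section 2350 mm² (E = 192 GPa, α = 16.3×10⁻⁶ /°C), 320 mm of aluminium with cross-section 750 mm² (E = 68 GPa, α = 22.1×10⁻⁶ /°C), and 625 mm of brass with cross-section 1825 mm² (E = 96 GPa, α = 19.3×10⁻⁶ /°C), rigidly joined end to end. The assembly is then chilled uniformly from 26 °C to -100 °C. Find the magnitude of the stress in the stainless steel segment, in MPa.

σ ≈ 147 MPa (tensile)

With the walls removed the bar would change length by δ_free = Σ αᵢΔT Lᵢ = 16.3×10⁻⁶×126×775 + 22.1×10⁻⁶×126×320 + 19.3×10⁻⁶×126×625 = 4.003 mm.
The walls prevent any net length change, so an axial force P (same in every segment) develops. Compatibility: P · Σ Lᵢ/(AᵢEᵢ) = δ_free.
The series flexibility is Σ Lᵢ/(AᵢEᵢ) = 775/(2350×192×10³) + 320/(750×68×10³) + 625/(1825×96×10³) = 1.156×10⁻⁵ mm/N.
P = 4.003 / 1.156×10⁻⁵ = 346300 N = 346.3 kN, tensile.
σ_{stainless steel} = P / A = 346300 / 2350 = 147.3 MPa.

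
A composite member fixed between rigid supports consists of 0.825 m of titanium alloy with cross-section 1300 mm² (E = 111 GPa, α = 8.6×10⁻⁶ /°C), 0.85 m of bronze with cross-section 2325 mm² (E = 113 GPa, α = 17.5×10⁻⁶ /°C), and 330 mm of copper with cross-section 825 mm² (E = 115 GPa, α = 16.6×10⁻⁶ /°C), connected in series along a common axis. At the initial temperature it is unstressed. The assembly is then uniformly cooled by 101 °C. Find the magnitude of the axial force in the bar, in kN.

P ≈ 223 kN (tensile)

Free thermal contraction of the whole bar: Σ αᵢΔT Lᵢ = 8.6×10⁻⁶×101×825 + 17.5×10⁻⁶×101×850 + 16.6×10⁻⁶×101×330 = 2.772 mm.
The walls prevent any net length change, so an axial force P (same in every segment) develops. Compatibility: P · Σ Lᵢ/(AᵢEᵢ) = δ_free.
The series flexibility is Σ Lᵢ/(AᵢEᵢ) = 825/(1300×111×10³) + 850/(2325×113×10³) + 330/(825×115×10³) = 1.243×10⁻⁵ mm/N.
Hence P = δ_free / Σ(L/AE) = 2.772/1.243×10⁻⁵ = 223 kN (tensile).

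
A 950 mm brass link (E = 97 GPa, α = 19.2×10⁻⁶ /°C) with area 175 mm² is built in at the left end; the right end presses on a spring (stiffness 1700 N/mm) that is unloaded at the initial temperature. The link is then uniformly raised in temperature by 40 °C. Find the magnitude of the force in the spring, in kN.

P ≈ 1.13 kN

If the spring were absent the link would lengthen by αΔT L = 19.2×10⁻⁶ × 40 × 950 = 0.7296 mm.
Let P be the compressive force at the spring. The link shortens elastically by PL/(AE) and the spring compresses by P/k; together these equal δ_free.
P [ L/(AE) + 1/k ] = δ_free → P [ 950/(175×97×10³) + 1/(1700) ] = 0.7296.
P = 0.7296 / 0.0006442 = 1133 N.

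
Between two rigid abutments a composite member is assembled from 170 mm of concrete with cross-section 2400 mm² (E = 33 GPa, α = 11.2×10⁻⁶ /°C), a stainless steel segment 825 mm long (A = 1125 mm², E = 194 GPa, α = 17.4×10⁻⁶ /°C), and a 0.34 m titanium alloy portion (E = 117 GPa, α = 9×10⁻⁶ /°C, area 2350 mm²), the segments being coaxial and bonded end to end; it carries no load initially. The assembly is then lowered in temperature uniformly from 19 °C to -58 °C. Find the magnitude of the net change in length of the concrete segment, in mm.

With the walls removed the bar would change length by δ_free = Σ αᵢΔT Lᵢ = 11.2×10⁻⁶×77×170 + 17.4×10⁻⁶×77×825 + 9×10⁻⁶×77×340 = 1.488 mm.
The rigid supports impose zero overall length change; the single axial force P common to all segments must satisfy P Σ Lᵢ/(AᵢEᵢ) = δ_free.
The series flexibility is Σ Lᵢ/(AᵢEᵢ) = 170/(2400×33×10³) + 825/(1125×194×10³) + 340/(2350×117×10³) = 7.163×10⁻⁶ mm/N.
P = 1.488 / 7.163×10⁻⁶ = 207700 N = 207.7 kN, tensile.
For the concrete segment, free thermal change = 11.2×10⁻⁶×77×170 = 0.1466 mm and elastic change from P = 207700×170/(2400×33×10³) = 0.4458 mm; these oppose, so the net change is 0.299 mm (segment lengthens).

|ΔL| ≈ 0.299 mm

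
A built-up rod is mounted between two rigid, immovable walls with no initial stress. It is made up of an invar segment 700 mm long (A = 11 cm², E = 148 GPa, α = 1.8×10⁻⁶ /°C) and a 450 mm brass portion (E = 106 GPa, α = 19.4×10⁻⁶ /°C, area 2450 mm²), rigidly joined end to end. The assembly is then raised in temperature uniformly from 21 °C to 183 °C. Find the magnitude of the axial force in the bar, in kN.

Free thermal expansion of the whole bar: Σ αᵢΔT Lᵢ = 1.8×10⁻⁶×162×700 + 19.4×10⁻⁶×162×450 = 1.618 mm.
The walls prevent any net length change, so an axial force P (same in every segment) develops. Compatibility: P · Σ Lᵢ/(AᵢEᵢ) = δ_free.
Σ Lᵢ/(AᵢEᵢ) = 700/(1100×148×10³) + 450/(2450×106×10³) = 6.033×10⁻⁶ mm/N.
P = 1.618 / 6.033×10⁻⁶ = 268300 N = 268.3 kN, compressive.

P ≈ 268 kN (compressive)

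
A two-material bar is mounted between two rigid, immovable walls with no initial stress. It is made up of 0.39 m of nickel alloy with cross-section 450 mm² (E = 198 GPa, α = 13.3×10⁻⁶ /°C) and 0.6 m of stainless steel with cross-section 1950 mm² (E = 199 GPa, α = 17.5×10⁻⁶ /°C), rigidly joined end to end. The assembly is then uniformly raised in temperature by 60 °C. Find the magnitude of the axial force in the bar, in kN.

Free thermal expansion of the whole bar: Σ αᵢΔT Lᵢ = 13.3×10⁻⁶×60×390 + 17.5×10⁻⁶×60×600 = 0.9412 mm.
The walls prevent any net length change, so an axial force P (same in every segment) develops. Compatibility: P · Σ Lᵢ/(AᵢEᵢ) = δ_free.
Σ Lᵢ/(AᵢEᵢ) = 390/(450×198×10³) + 600/(1950×199×10³) = 5.923×10⁻⁶ mm/N.
So P = 0.9412 / 5.923×10⁻⁶ = 158.9 kN, compressive.

P ≈ 159 kN (compressive)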